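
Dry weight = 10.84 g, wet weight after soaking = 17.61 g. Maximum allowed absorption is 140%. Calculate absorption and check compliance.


Absorption = 62.5%
Compliant: Yes


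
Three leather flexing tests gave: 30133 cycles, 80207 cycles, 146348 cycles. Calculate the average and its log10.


Average = (30133 + 80207 + 146348) / 3 = 85563 cycles
log10(85563) = 4.93


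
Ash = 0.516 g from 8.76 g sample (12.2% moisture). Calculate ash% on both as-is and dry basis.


As-is ash = 5.89%
Dry-basis ash = 6.71%

As-is ash% = 0.516 / 8.76 x 100 = 5.89%
Dry mass = 8.76 x (100 - 12.2) / 100 = 7.69128 g
Dry-basis ash% = 0.516 / 7.69128 x 100 = 6.71%


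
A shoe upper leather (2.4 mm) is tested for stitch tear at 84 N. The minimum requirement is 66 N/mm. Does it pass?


STS = 35.0 N/mm
Passes: No

STS = 84 / 2.4 = 35.0 N/mm
Minimum required: 66 N/mm
Passes: No


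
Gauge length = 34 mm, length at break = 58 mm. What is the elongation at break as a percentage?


70.6%


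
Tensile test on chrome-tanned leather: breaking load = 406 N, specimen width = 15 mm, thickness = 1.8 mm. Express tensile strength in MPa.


Cross-section = 15 x 1.8 = 27.0 mm^2
TS = 406 / 27.0 = 15.04 MPa
(1 N/mm^2 = 1 MPa)


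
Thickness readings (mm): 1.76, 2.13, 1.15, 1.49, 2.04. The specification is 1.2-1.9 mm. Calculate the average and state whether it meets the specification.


Sum = 8.57
Average = 8.57 / 5 = 1.71 mm
Specification range: 1.2 to 1.9 mm
Within spec: Yes


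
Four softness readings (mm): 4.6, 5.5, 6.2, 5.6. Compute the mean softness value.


5.48 mm

Sum = 4.6 + 5.5 + 6.2 + 5.6
Mean = 21.9 / 4 = 5.48 mm


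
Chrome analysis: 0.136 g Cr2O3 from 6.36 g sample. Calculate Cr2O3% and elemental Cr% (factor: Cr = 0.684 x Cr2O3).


Cr2O3% = 0.136 / 6.36 x 100 = 2.14%
Cr% = 2.14 x 0.684 = 1.46%


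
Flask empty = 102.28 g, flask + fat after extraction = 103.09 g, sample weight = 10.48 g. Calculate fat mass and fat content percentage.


Fat mass = 0.81 g
Fat content = 7.7%

Fat mass = 103.09 - 102.28 = 0.81 g
Fat% = 0.81 / 10.48 x 100 = 7.7%


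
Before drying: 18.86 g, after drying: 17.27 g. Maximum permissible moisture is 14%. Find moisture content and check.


Moisture content = 8.4%
Acceptable: Yes

MC = (18.86 - 17.27) / 18.86 x 100 = 8.4%
Maximum: 14%
Acceptable: Yes


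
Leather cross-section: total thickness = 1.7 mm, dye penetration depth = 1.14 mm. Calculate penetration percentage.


67.1%


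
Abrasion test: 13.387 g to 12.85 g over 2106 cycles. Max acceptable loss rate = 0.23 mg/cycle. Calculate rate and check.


Loss = 13.387 - 12.85 = 0.537 g
Rate = 0.537 g / 2106 cycles x 1000 = 0.255 mg/cycle
Max = 0.23 mg/cycle
Passes: No


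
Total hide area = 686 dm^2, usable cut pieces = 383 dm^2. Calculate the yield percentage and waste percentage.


Yield = 55.8%
Waste = 44.2%

Yield = 383 / 686 x 100 = 55.8%
Waste = 686 - 383 = 303 dm^2
Waste% = 100 - 55.8 = 44.2%


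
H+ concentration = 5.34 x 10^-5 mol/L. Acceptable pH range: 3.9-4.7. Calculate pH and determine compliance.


pH = -log10(5.34 x 10^-5) = 4.27
Range: 3.9 to 4.7
Compliant: Yes


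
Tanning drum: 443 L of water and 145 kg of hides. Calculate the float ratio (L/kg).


3.1


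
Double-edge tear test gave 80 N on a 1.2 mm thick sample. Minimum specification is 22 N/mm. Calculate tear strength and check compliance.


Tear strength = 80 / 1.2 = 66.7 N/mm
Required minimum = 22 N/mm
Compliant: Yes


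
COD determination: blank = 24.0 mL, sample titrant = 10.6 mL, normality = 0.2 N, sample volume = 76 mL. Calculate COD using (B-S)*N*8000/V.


282.1 mg/L

COD = (24.0 - 10.6) x 0.2 x 8000 / 76
COD = 13.4 x 0.2 x 8000 / 76
COD = 282.1 mg/L


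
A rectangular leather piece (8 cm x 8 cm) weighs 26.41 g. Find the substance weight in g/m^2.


4126.6 g/m^2

Area = 8 x 8 = 64 cm^2
SW = 26.41 / 64 x 10000 = 4126.6 g/m^2


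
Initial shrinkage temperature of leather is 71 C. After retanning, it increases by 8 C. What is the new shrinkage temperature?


New Ts = 71 + 8 = 79 C


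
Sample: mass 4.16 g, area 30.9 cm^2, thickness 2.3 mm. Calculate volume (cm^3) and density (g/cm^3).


Thickness in cm = 2.3 / 10 = 0.23 cm
Volume = 30.9 x 0.23 = 7.107 cm^3
Density = 4.16 / 7.107 = 0.585 g/cm^3


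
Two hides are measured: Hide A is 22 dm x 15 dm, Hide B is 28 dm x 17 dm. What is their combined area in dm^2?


Hide A area = 22 x 15 = 330 dm^2
Hide B area = 28 x 17 = 476 dm^2
Total = 330 + 476 = 806 dm^2


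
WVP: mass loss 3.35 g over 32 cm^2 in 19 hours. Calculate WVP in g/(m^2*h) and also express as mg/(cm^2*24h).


WVP = 3.35 / (32 x 19) x 10000 = 55.10 g/(m^2*h)
Mass loss in mg = 3.35 x 1000 = 3350 mg
Per cm^2 per 24h in mg: 3350 x 24 / (32 x 19) = 80400 / 608 = 132.24 mg/(cm^2*24h)


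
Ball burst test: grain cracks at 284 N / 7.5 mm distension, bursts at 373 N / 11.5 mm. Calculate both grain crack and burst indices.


Crack index = 284 / 7.5 = 37.9 N/mm
Burst index = 373 / 11.5 = 32.4 N/mm


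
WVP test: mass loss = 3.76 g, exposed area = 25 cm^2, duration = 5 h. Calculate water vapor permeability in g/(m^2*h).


WVP = mass_loss / (area x time) x 10000
WVP = 3.76 / (25 x 5) x 10000
WVP = 3.76 / 125 x 10000 = 300.80 g/(m^2*h)


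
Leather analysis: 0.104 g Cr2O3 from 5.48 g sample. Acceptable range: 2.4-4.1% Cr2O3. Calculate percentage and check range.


Cr2O3 = 1.90%
Within range: No


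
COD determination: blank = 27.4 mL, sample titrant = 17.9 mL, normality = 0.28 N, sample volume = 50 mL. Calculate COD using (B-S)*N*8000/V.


425.6 mg/L


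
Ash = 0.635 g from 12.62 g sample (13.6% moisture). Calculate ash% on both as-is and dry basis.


As-is ash% = 0.635 / 12.62 x 100 = 5.03%
Dry mass = 12.62 x (100 - 13.6) / 100 = 10.90368 g
Dry-basis ash% = 0.635 / 10.90368 x 100 = 5.82%


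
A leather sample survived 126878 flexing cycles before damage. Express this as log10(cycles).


5.10

log10(126878) = 5.10


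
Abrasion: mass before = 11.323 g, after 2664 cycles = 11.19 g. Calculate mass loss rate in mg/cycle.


Mass loss = 11.323 - 11.19 = 0.133 g
Rate = 0.133 / 2664 x 1000 = 0.050 mg/cycle


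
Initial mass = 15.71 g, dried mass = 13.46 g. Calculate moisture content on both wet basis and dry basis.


Wet basis = 14.3%
Dry basis = 16.7%

Moisture lost = 15.71 - 13.46 = 2.25 g
Wet basis MC = 2.25 / 15.71 x 100 = 14.3%
Dry basis MC = 2.25 / 13.46 x 100 = 16.7%


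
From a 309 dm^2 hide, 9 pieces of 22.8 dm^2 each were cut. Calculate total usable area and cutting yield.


Total usable = 9 x 22.8 = 205.2 dm^2
Yield = 205.2 / 309 x 100 = 66.4%


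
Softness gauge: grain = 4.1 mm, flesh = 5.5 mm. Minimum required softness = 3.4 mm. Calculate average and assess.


Average softness = 4.80 mm
Meets requirement: Yes


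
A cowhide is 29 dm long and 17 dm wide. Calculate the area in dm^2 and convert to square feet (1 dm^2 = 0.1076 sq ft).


Area = 29 x 17 = 493 dm^2
Conversion: 493 x 0.1076 = 53.05 sq ft


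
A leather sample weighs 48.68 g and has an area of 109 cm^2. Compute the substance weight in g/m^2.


Substance weight = mass / area x 10000
SW = 48.68 / 109 x 10000
SW = 4466.1 g/m^2


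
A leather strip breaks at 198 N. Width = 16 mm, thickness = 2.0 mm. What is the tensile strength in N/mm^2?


Cross-sectional area = 16 x 2.0 = 32.0 mm^2
Tensile strength = 198 / 32.0 = 6.19 N/mm^2


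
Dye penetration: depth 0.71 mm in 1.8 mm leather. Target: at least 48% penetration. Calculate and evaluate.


Penetration = 0.71 / 1.8 x 100 = 39.4%
Target: 48%
Meets target: No


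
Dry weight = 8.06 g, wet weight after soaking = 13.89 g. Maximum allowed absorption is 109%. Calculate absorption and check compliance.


Absorption = 72.3%
Compliant: Yes


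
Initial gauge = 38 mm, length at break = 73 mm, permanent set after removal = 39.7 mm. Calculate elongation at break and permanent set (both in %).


Elongation at break = (73 - 38) / 38 x 100 = 92.1%
Permanent set = (39.7 - 38) / 38 x 100 = 4.5%


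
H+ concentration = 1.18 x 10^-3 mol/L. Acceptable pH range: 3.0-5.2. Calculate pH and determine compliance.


pH = -log10(1.18 x 10^-3) = 2.93
Range: 3.0 to 5.2
Compliant: No


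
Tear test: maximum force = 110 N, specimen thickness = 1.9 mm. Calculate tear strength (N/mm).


Tear strength = force / thickness
Tear = 110 / 1.9 = 57.9 N/mm


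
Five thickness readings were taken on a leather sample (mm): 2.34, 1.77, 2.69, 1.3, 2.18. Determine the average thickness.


Sum = 2.34 + 1.77 + 2.69 + 1.3 + 2.18 = 10.28
Average = 10.28 / 5 = 2.06 mm


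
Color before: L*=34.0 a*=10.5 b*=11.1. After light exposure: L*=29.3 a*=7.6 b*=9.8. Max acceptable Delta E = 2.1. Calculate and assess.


dL = -4.7, da = -2.9, db = -1.3
dE = sqrt((-4.7)^2 + (-2.9)^2 + (-1.3)^2) = 5.67
Max = 2.1
Passes: No


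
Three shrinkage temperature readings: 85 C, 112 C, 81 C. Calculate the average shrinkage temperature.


92.7 C


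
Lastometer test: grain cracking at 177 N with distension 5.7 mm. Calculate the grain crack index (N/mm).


Grain crack index = force / distension
Index = 177 / 5.7 = 31.1 N/mm


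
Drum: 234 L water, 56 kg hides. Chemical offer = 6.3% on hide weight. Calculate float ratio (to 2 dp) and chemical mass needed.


Float ratio = 234 / 56 = 4.18
Chemical = 56 x 6.3 / 100 = 3.528 kg


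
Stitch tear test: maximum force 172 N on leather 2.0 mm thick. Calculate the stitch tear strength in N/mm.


86.0 N/mm


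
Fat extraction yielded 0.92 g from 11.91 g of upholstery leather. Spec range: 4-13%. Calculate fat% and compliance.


Fat content = 7.7%
Compliant: Yes


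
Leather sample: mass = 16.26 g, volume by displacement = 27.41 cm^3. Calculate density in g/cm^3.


Density = mass / volume
Density = 16.26 / 27.41 = 0.593 g/cm^3


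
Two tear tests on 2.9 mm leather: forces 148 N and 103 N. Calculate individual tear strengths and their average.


Tear 1 = 51.0 N/mm
Tear 2 = 35.5 N/mm
Average = 43.3 N/mm


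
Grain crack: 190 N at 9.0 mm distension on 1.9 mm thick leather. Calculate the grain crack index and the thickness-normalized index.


Crack index = 190 / 9.0 = 21.1 N/mm
Normalized = 21.1 / 1.9 = 11.1 N/mm per mm


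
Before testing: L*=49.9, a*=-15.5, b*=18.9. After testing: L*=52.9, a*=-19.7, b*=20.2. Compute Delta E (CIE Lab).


Delta E = 5.32


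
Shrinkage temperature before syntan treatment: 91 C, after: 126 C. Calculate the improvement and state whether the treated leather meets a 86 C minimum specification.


Improvement = 126 - 91 = 35 C
Spec check: 126 C >= 86 C? Yes


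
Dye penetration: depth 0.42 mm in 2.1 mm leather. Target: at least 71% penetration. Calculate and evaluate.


Penetration = 20.0%
Meets target: No


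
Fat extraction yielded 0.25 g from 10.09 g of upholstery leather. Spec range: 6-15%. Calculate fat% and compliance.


Fat% = 0.25 / 10.09 x 100 = 2.5%
Spec range: 6-15%
Compliant: No


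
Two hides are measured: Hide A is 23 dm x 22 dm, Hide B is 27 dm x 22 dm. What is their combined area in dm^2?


1100 dm^2

Hide A area = 23 x 22 = 506 dm^2
Hide B area = 27 x 22 = 594 dm^2
Total = 506 + 594 = 1100 dm^2


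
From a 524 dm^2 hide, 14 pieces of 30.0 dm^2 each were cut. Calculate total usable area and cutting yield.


Total usable = 14 x 30.0 = 420.0 dm^2
Yield = 420.0 / 524 x 100 = 80.2%


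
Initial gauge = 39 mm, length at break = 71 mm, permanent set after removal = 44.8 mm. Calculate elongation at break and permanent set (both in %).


Elongation at break = 82.1%
Permanent set = 14.9%


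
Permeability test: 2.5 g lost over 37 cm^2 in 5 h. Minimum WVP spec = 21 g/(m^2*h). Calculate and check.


WVP = 135.14 g/(m^2*h)
Meets specification: Yes


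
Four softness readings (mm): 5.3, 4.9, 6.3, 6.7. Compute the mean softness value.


Sum = 5.3 + 4.9 + 6.3 + 6.7
Mean = 23.2 / 4 = 5.80 mm


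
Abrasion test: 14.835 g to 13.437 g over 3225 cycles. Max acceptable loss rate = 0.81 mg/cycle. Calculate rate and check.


Loss = 14.835 - 13.437 = 1.398 g
Rate = 1.398 g / 3225 cycles x 1000 = 0.433 mg/cycle
Max = 0.81 mg/cycle
Passes: Yes


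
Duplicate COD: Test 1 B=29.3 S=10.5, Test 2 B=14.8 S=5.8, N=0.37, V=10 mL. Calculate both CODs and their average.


COD1 = 5564.8 mg/L
COD2 = 2664.0 mg/L
Average = 4114.4 mg/L


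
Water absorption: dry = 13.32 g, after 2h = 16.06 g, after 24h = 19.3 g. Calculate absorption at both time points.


WA (2h) = (16.06 - 13.32) / 13.32 x 100 = 20.6%
WA (24h) = (19.3 - 13.32) / 13.32 x 100 = 44.9%


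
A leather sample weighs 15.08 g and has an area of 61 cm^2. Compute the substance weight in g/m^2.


2472.1 g/m^2

Substance weight = mass / area x 10000
SW = 15.08 / 61 x 10000
SW = 2472.1 g/m^2


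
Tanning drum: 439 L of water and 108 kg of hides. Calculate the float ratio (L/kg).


Float ratio = water / hide weight
Ratio = 439 / 108 = 4.1


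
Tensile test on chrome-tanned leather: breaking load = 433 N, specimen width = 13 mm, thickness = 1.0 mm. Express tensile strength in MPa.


Cross-section = 13 x 1.0 = 13.0 mm^2
TS = 433 / 13.0 = 33.31 MPa
(1 N/mm^2 = 1 MPa)


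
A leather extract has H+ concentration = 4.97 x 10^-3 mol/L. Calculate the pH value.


pH = 2.30

pH = -log10[H+]
pH = -log10(4.97 x 10^-3) = 2.30


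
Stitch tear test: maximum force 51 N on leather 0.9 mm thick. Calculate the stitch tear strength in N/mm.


Stitch tear strength = force / thickness
STS = 51 / 0.9 = 56.7 N/mm


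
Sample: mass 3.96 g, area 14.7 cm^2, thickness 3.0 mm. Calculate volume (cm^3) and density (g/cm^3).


Thickness in cm = 3.0 / 10 = 0.30 cm
Volume = 14.7 x 0.30 = 4.410 cm^3
Density = 3.96 / 4.410 = 0.898 g/cm^3


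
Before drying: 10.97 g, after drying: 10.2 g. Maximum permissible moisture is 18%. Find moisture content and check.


MC = (10.97 - 10.2) / 10.97 x 100 = 7.0%
Maximum: 18%
Acceptable: Yes


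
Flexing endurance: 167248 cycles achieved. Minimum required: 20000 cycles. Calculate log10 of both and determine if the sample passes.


Achieved: log10 = 5.22
Required: log10 = 4.30
Passes: Yes


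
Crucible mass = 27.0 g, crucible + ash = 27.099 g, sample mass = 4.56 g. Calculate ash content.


Ash mass = 0.099 g
Ash content = 2.17%

Ash mass = 27.099 - 27.0 = 0.099 g
Ash% = 0.099 / 4.56 x 100 = 2.17%


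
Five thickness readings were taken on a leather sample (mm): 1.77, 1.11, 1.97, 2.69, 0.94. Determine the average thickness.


Sum = 1.77 + 1.11 + 1.97 + 2.69 + 0.94 = 8.48
Average = 8.48 / 5 = 1.70 mm


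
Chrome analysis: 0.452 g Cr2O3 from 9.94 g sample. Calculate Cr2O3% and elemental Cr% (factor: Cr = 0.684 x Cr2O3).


Cr2O3 = 4.55%
Cr = 3.11%

Cr2O3% = 0.452 / 9.94 x 100 = 4.55%
Cr% = 4.55 x 0.684 = 3.11%


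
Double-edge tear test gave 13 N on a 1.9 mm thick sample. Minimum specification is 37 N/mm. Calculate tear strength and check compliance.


Tear strength = 6.8 N/mm
Compliant: No

Tear strength = 13 / 1.9 = 6.8 N/mm
Required minimum = 37 N/mm
Compliant: No


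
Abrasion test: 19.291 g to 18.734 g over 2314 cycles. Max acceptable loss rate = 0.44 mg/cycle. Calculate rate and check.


Loss = 19.291 - 18.734 = 0.557 g
Rate = 0.557 g / 2314 cycles x 1000 = 0.241 mg/cycle
Max = 0.44 mg/cycle
Passes: Yes


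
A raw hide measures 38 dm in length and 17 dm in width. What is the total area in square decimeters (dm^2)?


Area = length x width
Area = 38 x 17 = 646 dm^2


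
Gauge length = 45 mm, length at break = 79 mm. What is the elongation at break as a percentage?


Extension = 79 - 45 = 34 mm
Elongation = 34 / 45 x 100 = 75.6%


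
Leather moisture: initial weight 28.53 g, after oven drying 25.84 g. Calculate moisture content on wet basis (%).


Moisture = 28.53 - 25.84 = 2.69 g
MC = 2.69 / 28.53 x 100 = 9.4%


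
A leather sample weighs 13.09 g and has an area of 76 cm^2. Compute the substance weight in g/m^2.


Substance weight = mass / area x 10000
SW = 13.09 / 76 x 10000
SW = 1722.4 g/m^2


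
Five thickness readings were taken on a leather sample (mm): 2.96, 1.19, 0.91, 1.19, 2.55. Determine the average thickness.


Sum = 2.96 + 1.19 + 0.91 + 1.19 + 2.55 = 8.80
Average = 8.80 / 5 = 1.76 mm


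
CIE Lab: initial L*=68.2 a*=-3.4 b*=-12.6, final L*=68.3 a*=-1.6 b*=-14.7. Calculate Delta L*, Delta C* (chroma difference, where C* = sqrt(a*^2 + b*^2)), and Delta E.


Delta L* = 68.3 - 68.2 = 0.1
C1* = sqrt((-3.4)^2 + (-12.6)^2) = 13.051
C2* = sqrt((-1.6)^2 + (-14.7)^2) = 14.787
Delta C* = 14.787 - 13.051 = 1.74
Delta E = sqrt((0.1)^2 + (1.8)^2 + (-2.1)^2) = 2.77


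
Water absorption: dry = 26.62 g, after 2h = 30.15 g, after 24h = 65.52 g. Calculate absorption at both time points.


2h absorption = 13.3%
24h absorption = 146.1%

WA (2h) = (30.15 - 26.62) / 26.62 x 100 = 13.3%
WA (24h) = (65.52 - 26.62) / 26.62 x 100 = 146.1%


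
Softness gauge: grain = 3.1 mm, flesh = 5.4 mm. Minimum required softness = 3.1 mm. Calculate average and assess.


Average softness = 4.25 mm
Meets requirement: Yes

Average = (3.1 + 5.4) / 2 = 4.25 mm
Minimum = 3.1 mm
Meets requirement: Yes


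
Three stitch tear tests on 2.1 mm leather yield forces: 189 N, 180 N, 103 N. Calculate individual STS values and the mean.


STS1 = 90.0 N/mm
STS2 = 85.7 N/mm
STS3 = 49.0 N/mm
Mean = 74.9 N/mm

STS1 = 189 / 2.1 = 90.0 N/mm
STS2 = 180 / 2.1 = 85.7 N/mm
STS3 = 103 / 2.1 = 49.0 N/mm
Mean = (90.0 + 85.7 + 49.0) / 3 = 74.9 N/mm


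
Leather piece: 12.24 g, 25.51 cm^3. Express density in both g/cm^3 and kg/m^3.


Density = 12.24 / 25.51 = 0.480 g/cm^3
Convert: 0.480 x 1000 = 480 kg/m^3


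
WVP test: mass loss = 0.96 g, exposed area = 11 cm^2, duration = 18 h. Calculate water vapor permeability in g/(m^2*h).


48.48 g/(m^2*h)

WVP = mass_loss / (area x time) x 10000
WVP = 0.96 / (11 x 18) x 10000
WVP = 0.96 / 198 x 10000 = 48.48 g/(m^2*h)


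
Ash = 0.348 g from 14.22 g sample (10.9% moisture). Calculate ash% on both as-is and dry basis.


As-is ash% = 0.348 / 14.22 x 100 = 2.45%
Dry mass = 14.22 x (100 - 10.9) / 100 = 12.67002 g
Dry-basis ash% = 0.348 / 12.67002 x 100 = 2.75%


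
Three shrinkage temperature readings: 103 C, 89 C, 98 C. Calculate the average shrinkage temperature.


Average = (103 + 89 + 98) / 3
Average = 290 / 3 = 96.7 C


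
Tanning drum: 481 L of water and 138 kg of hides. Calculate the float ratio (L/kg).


Float ratio = water / hide weight
Ratio = 481 / 138 = 3.5


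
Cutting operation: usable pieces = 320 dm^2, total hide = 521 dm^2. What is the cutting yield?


61.4%

Yield = usable / total x 100
Yield = 320 / 521 x 100 = 61.4%


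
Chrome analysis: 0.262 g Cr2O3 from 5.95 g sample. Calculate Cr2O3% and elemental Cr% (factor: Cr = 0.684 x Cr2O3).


Cr2O3% = 0.262 / 5.95 x 100 = 4.40%
Cr% = 4.40 x 0.684 = 3.01%


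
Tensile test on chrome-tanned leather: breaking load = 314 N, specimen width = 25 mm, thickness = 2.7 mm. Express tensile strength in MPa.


Cross-section = 25 x 2.7 = 67.5 mm^2
TS = 314 / 67.5 = 4.65 MPa
(1 N/mm^2 = 1 MPa)


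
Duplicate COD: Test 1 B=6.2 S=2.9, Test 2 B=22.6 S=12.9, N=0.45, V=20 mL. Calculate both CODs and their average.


COD1 = (6.2 - 2.9) x 0.45 x 8000 / 20 = 594.0 mg/L
COD2 = (22.6 - 12.9) x 0.45 x 8000 / 20 = 1746.0 mg/L
Average = (594.0 + 1746.0) / 2 = 1170.0 mg/L


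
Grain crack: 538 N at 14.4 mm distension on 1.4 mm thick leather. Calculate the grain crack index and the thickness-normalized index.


Crack index = 538 / 14.4 = 37.4 N/mm
Normalized = 37.4 / 1.4 = 26.7 N/mm per mm


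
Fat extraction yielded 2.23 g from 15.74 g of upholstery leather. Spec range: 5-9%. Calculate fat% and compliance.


Fat content = 14.2%
Compliant: No

Fat% = 2.23 / 15.74 x 100 = 14.2%
Spec range: 5-9%
Compliant: No


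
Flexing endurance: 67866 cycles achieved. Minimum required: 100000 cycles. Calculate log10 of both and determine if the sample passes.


log10(67866) = 4.83
log10(100000) = 5.00
Passes: No


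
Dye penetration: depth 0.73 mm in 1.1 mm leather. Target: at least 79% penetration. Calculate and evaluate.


Penetration = 0.73 / 1.1 x 100 = 66.4%
Target: 79%
Meets target: No


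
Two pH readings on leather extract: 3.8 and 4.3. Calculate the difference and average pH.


Difference = 0.5
Average pH = 4.05


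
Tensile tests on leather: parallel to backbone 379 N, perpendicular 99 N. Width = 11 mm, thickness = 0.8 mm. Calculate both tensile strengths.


Parallel = 43.07 N/mm^2
Perpendicular = 11.25 N/mm^2


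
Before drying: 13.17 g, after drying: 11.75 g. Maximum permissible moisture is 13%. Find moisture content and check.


Moisture content = 10.8%
Acceptable: Yes

MC = (13.17 - 11.75) / 13.17 x 100 = 10.8%
Maximum: 13%
Acceptable: Yes


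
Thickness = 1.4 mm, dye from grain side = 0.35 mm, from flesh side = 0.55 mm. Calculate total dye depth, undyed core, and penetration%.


Total dyed = 0.90 mm
Undyed core = 0.50 mm
Penetration = 64.3%

Total dyed = 0.35 + 0.55 = 0.90 mm
Undyed core = 1.4 - 0.90 = 0.50 mm
Penetration = 0.90 / 1.4 x 100 = 64.3%


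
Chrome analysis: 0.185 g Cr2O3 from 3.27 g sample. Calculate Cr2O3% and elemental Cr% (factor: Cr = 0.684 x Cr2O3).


Cr2O3 = 5.66%
Cr = 3.87%

Cr2O3% = 0.185 / 3.27 x 100 = 5.66%
Cr% = 5.66 x 0.684 = 3.87%


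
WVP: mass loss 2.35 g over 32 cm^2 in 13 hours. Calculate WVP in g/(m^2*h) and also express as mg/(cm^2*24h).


WVP = 2.35 / (32 x 13) x 10000 = 56.49 g/(m^2*h)
Mass loss in mg = 2.35 x 1000 = 2350 mg
Per cm^2 per 24h in mg: 2350 x 24 / (32 x 13) = 56400 / 416 = 135.58 mg/(cm^2*24h)


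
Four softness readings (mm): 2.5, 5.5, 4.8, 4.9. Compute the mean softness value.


4.43 mm


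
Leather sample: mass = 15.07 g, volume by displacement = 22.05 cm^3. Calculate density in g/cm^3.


0.683 g/cm^3

Density = mass / volume
Density = 15.07 / 22.05 = 0.683 g/cm^3


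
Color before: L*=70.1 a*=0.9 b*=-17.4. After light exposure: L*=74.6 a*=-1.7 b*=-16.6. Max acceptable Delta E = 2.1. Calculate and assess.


dL = 4.5, da = -2.6, db = 0.8
dE = sqrt((4.5)^2 + (-2.6)^2 + (0.8)^2) = 5.26
Max = 2.1
Passes: No


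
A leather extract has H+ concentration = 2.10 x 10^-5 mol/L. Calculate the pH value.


pH = -log10[H+]
pH = -log10(2.10 x 10^-5) = 4.68


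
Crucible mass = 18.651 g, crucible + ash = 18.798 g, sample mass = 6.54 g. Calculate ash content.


Ash mass = 18.798 - 18.651 = 0.147 g
Ash% = 0.147 / 6.54 x 100 = 2.25%


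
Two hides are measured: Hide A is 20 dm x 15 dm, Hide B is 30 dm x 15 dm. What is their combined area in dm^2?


750 dm^2

Hide A area = 20 x 15 = 300 dm^2
Hide B area = 30 x 15 = 450 dm^2
Total = 300 + 450 = 750 dm^2


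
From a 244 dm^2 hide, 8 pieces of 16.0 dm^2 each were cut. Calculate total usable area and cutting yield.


Total usable = 8 x 16.0 = 128.0 dm^2
Yield = 128.0 / 244 x 100 = 52.5%


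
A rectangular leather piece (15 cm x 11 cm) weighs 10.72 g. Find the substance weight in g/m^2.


649.7 g/m^2

Area = 15 x 11 = 165 cm^2
SW = 10.72 / 165 x 10000 = 649.7 g/m^2


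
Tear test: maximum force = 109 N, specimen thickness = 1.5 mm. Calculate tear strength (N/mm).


Tear strength = force / thickness
Tear = 109 / 1.5 = 72.7 N/mm


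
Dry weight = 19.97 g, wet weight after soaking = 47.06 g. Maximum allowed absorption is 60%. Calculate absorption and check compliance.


WA = (47.06 - 19.97) / 19.97 x 100 = 135.7%
Maximum allowed: 60%
Compliant: No


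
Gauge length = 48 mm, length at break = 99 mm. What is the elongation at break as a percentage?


Extension = 99 - 48 = 51 mm
Elongation = 51 / 48 x 100 = 106.3%


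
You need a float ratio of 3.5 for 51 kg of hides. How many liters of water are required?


Water = hide weight x target ratio
Water = 51 x 3.5 = 178.5 L


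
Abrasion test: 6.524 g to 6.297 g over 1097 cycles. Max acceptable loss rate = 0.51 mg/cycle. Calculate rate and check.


Rate = 0.207 mg/cycle
Passes: Yes

Loss = 6.524 - 6.297 = 0.227 g
Rate = 0.227 g / 1097 cycles x 1000 = 0.207 mg/cycle
Max = 0.51 mg/cycle
Passes: Yes


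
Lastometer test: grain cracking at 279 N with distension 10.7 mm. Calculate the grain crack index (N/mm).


26.1 N/mm

Grain crack index = force / distension
Index = 279 / 10.7 = 26.1 N/mm


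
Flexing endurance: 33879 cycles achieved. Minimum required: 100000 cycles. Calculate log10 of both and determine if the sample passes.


log10(33879) = 4.53
log10(100000) = 5.00
Passes: No


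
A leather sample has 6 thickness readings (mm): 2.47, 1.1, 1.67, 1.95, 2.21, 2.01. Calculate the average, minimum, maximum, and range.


Sum = 11.41
Average = 11.41 / 6 = 1.90 mm
Minimum = 1.1 mm
Maximum = 2.47 mm
Range = 2.47 - 1.1 = 1.37 mm


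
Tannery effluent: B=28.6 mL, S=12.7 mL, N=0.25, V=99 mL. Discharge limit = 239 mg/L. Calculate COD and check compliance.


COD = 321.2 mg/L
Compliant: No

COD = (28.6 - 12.7) x 0.25 x 8000 / 99 = 321.2 mg/L
Limit: 239 mg/L
Compliant: No


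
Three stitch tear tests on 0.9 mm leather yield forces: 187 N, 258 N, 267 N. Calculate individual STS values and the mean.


STS1 = 207.8 N/mm
STS2 = 286.7 N/mm
STS3 = 296.7 N/mm
Mean = 263.7 N/mm

STS1 = 187 / 0.9 = 207.8 N/mm
STS2 = 258 / 0.9 = 286.7 N/mm
STS3 = 267 / 0.9 = 296.7 N/mm
Mean = (207.8 + 286.7 + 296.7) / 3 = 263.7 N/mm


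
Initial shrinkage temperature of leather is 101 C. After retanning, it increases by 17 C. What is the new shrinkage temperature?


118 C

New Ts = 101 + 17 = 118 C


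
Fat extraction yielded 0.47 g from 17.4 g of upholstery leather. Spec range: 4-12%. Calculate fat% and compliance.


Fat content = 2.7%
Compliant: No

Fat% = 0.47 / 17.4 x 100 = 2.7%
Spec range: 4-12%
Compliant: No


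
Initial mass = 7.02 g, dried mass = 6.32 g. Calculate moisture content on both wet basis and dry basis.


Moisture lost = 7.02 - 6.32 = 0.70 g
Wet basis MC = 0.70 / 7.02 x 100 = 10.0%
Dry basis MC = 0.70 / 6.32 x 100 = 11.1%


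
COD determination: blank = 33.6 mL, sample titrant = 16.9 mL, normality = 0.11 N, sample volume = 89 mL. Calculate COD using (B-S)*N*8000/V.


165.1 mg/L

COD = (33.6 - 16.9) x 0.11 x 8000 / 89
COD = 16.7 x 0.11 x 8000 / 89
COD = 165.1 mg/L


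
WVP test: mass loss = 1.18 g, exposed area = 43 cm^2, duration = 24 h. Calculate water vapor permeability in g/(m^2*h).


11.43 g/(m^2*h)


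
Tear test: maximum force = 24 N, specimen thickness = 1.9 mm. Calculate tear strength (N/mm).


12.6 N/mm


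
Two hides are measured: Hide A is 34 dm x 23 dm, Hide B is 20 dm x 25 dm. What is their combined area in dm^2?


Hide A area = 34 x 23 = 782 dm^2
Hide B area = 20 x 25 = 500 dm^2
Total = 782 + 500 = 1282 dm^2


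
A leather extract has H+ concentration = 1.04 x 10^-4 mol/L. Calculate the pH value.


pH = 3.98


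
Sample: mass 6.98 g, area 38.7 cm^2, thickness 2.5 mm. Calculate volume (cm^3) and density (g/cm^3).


Volume = 9.675 cm^3
Density = 0.721 g/cm^3


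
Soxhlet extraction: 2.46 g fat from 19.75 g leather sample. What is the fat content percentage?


12.5%

Fat content = 2.46 / 19.75 x 100
Fat = 12.5%


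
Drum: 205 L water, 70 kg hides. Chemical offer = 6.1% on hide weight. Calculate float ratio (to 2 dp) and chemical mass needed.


Float ratio = 2.93
Chemical needed = 4.27 kg


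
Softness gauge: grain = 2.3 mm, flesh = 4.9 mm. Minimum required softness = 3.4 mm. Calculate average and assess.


Average softness = 3.60 mm
Meets requirement: Yes

Average = (2.3 + 4.9) / 2 = 3.60 mm
Minimum = 3.4 mm
Meets requirement: Yes


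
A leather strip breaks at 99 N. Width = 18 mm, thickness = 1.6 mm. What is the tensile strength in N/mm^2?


3.44 N/mm^2


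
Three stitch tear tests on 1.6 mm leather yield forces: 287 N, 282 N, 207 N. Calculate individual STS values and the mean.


STS1 = 179.4 N/mm
STS2 = 176.3 N/mm
STS3 = 129.4 N/mm
Mean = 161.7 N/mm

STS1 = 287 / 1.6 = 179.4 N/mm
STS2 = 282 / 1.6 = 176.3 N/mm
STS3 = 207 / 1.6 = 129.4 N/mm
Mean = (179.4 + 176.3 + 129.4) / 3 = 161.7 N/mm


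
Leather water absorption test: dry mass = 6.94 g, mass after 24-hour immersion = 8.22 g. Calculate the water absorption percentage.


Water absorbed = 8.22 - 6.94 = 1.28 g
WA% = 1.28 / 6.94 x 100 = 18.4%


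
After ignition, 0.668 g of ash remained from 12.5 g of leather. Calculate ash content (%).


5.34%

Ash% = 0.668 / 12.5 x 100
Ash% = 5.34%


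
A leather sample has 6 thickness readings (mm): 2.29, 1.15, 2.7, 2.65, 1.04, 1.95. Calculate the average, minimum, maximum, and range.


Sum = 11.78
Average = 11.78 / 6 = 1.96 mm
Minimum = 1.04 mm
Maximum = 2.7 mm
Range = 2.7 - 1.04 = 1.66 mm


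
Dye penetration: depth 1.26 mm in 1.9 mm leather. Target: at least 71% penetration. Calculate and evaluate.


Penetration = 1.26 / 1.9 x 100 = 66.3%
Target: 71%
Meets target: No


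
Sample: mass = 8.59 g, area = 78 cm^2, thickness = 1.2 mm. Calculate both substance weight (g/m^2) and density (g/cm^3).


Substance weight = 1101.3 g/m^2
Density = 0.918 g/cm^3

SW = 8.59 / 78 x 10000 = 1101.3 g/m^2
Volume = 78 x 1.2 / 10 = 9.36 cm^3
Density = 8.59 / 9.36 = 0.918 g/cm^3


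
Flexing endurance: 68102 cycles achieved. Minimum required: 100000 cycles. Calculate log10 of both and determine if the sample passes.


log10(68102) = 4.83
log10(100000) = 5.00
Passes: No


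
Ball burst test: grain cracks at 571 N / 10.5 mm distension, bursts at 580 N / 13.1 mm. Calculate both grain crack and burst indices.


Crack index = 54.4 N/mm
Burst index = 44.3 N/mm

Crack index = 571 / 10.5 = 54.4 N/mm
Burst index = 580 / 13.1 = 44.3 N/mm


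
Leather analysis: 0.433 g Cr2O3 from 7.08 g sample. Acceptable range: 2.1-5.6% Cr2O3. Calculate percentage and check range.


Cr2O3% = 0.433 / 7.08 x 100 = 6.12%
Acceptable range: 2.1 to 5.6%
Within range: No


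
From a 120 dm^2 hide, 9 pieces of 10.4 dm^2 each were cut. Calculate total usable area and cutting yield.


Total usable = 9 x 10.4 = 93.6 dm^2
Yield = 93.6 / 120 x 100 = 78.0%


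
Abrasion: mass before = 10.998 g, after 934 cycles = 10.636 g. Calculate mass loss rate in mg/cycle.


Mass loss = 10.998 - 10.636 = 0.362 g
Rate = 0.362 / 934 x 1000 = 0.388 mg/cycle


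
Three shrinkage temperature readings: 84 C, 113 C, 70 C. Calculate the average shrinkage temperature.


Average = (84 + 113 + 70) / 3
Average = 267 / 3 = 89.0 C


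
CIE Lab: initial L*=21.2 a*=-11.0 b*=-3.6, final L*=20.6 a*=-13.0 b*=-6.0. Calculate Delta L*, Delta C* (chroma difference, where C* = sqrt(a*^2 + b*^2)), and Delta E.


Delta L* = -0.6
Delta C* = 2.74
Delta E = 3.18


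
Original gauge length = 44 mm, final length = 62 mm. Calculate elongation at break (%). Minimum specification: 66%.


Extension = 62 - 44 = 18 mm
Elongation = 18 / 44 x 100 = 40.9%
Minimum required: 66%
Meets specification: No


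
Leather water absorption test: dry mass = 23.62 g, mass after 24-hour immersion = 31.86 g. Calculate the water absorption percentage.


34.9%

Water absorbed = 31.86 - 23.62 = 8.24 g
WA% = 8.24 / 23.62 x 100 = 34.9%


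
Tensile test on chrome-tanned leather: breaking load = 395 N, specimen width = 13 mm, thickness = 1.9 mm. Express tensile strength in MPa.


Cross-section = 13 x 1.9 = 24.7 mm^2
TS = 395 / 24.7 = 15.99 MPa
(1 N/mm^2 = 1 MPa)


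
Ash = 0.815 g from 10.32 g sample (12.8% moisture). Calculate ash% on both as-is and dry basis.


As-is ash = 7.90%
Dry-basis ash = 9.06%

As-is ash% = 0.815 / 10.32 x 100 = 7.90%
Dry mass = 10.32 x (100 - 12.8) / 100 = 8.99904 g
Dry-basis ash% = 0.815 / 8.99904 x 100 = 9.06%


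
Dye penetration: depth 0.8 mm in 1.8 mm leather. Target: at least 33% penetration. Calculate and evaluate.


Penetration = 0.8 / 1.8 x 100 = 44.4%
Target: 33%
Meets target: Yes


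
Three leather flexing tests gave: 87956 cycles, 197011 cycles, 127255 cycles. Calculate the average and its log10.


Average = 137407 cycles
log10 = 5.14


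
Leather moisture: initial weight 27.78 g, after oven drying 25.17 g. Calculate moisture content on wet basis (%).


Moisture = 27.78 - 25.17 = 2.61 g
MC = 2.61 / 27.78 x 100 = 9.4%


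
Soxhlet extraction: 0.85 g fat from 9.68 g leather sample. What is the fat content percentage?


Fat content = 0.85 / 9.68 x 100
Fat = 8.8%


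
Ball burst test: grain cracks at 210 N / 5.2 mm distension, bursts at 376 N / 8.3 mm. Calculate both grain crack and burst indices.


Crack index = 40.4 N/mm
Burst index = 45.3 N/mm

Crack index = 210 / 5.2 = 40.4 N/mm
Burst index = 376 / 8.3 = 45.3 N/mm


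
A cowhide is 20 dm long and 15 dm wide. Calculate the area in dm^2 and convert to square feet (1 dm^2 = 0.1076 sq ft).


Area = 20 x 15 = 300 dm^2
Conversion: 300 x 0.1076 = 32.28 sq ft


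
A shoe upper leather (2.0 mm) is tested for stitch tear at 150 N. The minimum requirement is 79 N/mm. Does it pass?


STS = 75.0 N/mm
Passes: No

STS = 150 / 2.0 = 75.0 N/mm
Minimum required: 79 N/mm
Passes: No


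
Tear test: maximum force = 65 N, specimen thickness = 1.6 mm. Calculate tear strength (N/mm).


Tear strength = force / thickness
Tear = 65 / 1.6 = 40.6 N/mm


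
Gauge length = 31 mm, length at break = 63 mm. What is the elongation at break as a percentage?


Extension = 63 - 31 = 32 mm
Elongation = 32 / 31 x 100 = 103.2%


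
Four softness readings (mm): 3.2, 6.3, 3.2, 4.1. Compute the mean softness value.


4.20 mm

Sum = 3.2 + 6.3 + 3.2 + 4.1
Mean = 16.8 / 4 = 4.20 mm


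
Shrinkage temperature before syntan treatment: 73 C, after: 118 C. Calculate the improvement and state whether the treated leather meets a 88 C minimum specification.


Improvement = 45 C
Meets 88 C spec: Yes

Improvement = 118 - 73 = 45 C
Spec check: 118 C >= 88 C? Yes


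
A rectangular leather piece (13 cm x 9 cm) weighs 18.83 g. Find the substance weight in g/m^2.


1609.4 g/m^2

Area = 13 x 9 = 117 cm^2
SW = 18.83 / 117 x 10000 = 1609.4 g/m^2


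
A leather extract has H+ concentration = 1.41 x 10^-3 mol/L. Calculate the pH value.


pH = 2.85

pH = -log10[H+]
pH = -log10(1.41 x 10^-3) = 2.85


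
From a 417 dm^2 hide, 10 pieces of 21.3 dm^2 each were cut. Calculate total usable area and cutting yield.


Usable area = 213.0 dm^2
Yield = 51.1%

Total usable = 10 x 21.3 = 213.0 dm^2
Yield = 213.0 / 417 x 100 = 51.1%


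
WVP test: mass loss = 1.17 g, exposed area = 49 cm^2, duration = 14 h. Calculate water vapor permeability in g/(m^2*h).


17.06 g/(m^2*h)

WVP = mass_loss / (area x time) x 10000
WVP = 1.17 / (49 x 14) x 10000
WVP = 1.17 / 686 x 10000 = 17.06 g/(m^2*h)


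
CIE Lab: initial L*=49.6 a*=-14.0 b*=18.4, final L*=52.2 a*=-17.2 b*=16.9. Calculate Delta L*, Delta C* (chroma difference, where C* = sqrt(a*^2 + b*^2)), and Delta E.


Delta L* = 52.2 - 49.6 = 2.6
C1* = sqrt((-14.0)^2 + (18.4)^2) = 23.121
C2* = sqrt((-17.2)^2 + (16.9)^2) = 24.113
Delta C* = 24.113 - 23.121 = 0.99
Delta E = sqrt((2.6)^2 + (-3.2)^2 + (-1.5)^2) = 4.39


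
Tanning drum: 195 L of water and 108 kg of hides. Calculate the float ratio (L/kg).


1.8


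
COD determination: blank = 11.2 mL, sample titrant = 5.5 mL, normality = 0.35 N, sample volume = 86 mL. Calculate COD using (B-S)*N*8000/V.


COD = (11.2 - 5.5) x 0.35 x 8000 / 86
COD = 5.7 x 0.35 x 8000 / 86
COD = 185.6 mg/L


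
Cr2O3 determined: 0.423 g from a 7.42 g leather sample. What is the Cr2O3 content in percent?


Cr2O3% = 0.423 / 7.42 x 100
Cr2O3% = 5.70%


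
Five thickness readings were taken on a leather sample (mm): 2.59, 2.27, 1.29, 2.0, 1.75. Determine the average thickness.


Sum = 2.59 + 2.27 + 1.29 + 2.0 + 1.75 = 9.90
Average = 9.90 / 5 = 1.98 mm


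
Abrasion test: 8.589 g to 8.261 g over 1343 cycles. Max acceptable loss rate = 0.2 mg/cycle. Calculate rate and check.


Rate = 0.244 mg/cycle
Passes: No


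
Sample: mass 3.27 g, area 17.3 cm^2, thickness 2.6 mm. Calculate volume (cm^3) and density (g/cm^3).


Thickness in cm = 2.6 / 10 = 0.26 cm
Volume = 17.3 x 0.26 = 4.498 cm^3
Density = 3.27 / 4.498 = 0.727 g/cm^3


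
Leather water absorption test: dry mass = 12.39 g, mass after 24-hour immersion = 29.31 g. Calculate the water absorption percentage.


136.6%


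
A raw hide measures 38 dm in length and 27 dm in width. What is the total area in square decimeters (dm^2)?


Area = length x width
Area = 38 x 27 = 1026 dm^2


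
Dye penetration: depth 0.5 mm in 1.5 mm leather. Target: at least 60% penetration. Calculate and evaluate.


Penetration = 0.5 / 1.5 x 100 = 33.3%
Target: 60%
Meets target: No


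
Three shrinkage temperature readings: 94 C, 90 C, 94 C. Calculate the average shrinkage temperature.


Average = (94 + 90 + 94) / 3
Average = 278 / 3 = 92.7 C


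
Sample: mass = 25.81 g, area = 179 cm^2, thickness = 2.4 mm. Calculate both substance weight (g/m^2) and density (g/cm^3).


Substance weight = 1441.9 g/m^2
Density = 0.601 g/cm^3

SW = 25.81 / 179 x 10000 = 1441.9 g/m^2
Volume = 179 x 2.4 / 10 = 42.96 cm^3
Density = 25.81 / 42.96 = 0.601 g/cm^3


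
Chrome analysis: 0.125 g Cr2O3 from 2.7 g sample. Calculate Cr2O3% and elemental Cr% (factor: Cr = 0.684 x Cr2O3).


Cr2O3% = 0.125 / 2.7 x 100 = 4.63%
Cr% = 4.63 x 0.684 = 3.17%


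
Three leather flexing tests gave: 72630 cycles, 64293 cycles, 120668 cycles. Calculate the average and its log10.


Average = (72630 + 64293 + 120668) / 3 = 85864 cycles
log10(85864) = 4.93


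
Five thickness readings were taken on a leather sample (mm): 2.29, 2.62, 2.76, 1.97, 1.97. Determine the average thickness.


2.32 mm

Sum = 2.29 + 2.62 + 2.76 + 1.97 + 1.97 = 11.61
Average = 11.61 / 5 = 2.32 mm


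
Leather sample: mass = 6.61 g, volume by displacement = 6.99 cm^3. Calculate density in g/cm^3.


Density = mass / volume
Density = 6.61 / 6.99 = 0.946 g/cm^3


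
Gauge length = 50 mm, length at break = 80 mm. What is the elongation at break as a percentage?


Extension = 80 - 50 = 30 mm
Elongation = 30 / 50 x 100 = 60.0%


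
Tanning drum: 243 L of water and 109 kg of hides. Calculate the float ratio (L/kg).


Float ratio = water / hide weight
Ratio = 243 / 109 = 2.2


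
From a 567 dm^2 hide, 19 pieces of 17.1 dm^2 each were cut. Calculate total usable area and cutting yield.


Usable area = 324.9 dm^2
Yield = 57.3%


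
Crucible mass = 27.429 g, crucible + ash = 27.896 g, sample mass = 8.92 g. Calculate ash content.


Ash mass = 0.467 g
Ash content = 5.24%

Ash mass = 27.896 - 27.429 = 0.467 g
Ash% = 0.467 / 8.92 x 100 = 5.24%


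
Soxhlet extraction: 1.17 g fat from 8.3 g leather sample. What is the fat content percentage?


14.1%

Fat content = 1.17 / 8.3 x 100
Fat = 14.1%


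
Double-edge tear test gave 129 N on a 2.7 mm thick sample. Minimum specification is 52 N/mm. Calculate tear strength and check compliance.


Tear strength = 129 / 2.7 = 47.8 N/mm
Required minimum = 52 N/mm
Compliant: No


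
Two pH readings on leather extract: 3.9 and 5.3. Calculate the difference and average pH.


Difference = |3.9 - 5.3| = 1.4
Average = (3.9 + 5.3) / 2 = 4.60


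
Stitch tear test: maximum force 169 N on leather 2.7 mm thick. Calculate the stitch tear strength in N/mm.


Stitch tear strength = force / thickness
STS = 169 / 2.7 = 62.6 N/mm


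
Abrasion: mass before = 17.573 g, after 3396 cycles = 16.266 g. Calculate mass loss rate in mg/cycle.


0.385 mg/cycle

Mass loss = 17.573 - 16.266 = 1.307 g
Rate = 1.307 / 3396 x 1000 = 0.385 mg/cycle
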